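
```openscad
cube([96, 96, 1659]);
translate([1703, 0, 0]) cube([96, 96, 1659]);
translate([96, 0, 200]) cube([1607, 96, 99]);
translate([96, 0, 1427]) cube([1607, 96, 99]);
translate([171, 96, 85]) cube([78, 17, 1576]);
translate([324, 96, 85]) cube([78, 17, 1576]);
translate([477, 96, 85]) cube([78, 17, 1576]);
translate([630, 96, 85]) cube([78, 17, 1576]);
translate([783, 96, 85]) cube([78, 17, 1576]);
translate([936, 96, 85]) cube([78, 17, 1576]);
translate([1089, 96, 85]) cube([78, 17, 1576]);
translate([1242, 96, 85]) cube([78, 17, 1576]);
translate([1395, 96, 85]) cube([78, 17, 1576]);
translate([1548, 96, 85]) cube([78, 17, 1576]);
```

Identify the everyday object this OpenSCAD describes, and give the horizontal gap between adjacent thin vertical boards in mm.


A fence section. The picket gap is 75 mm.

Two posts, two rails, 10 pickets — a fence section. Span 1607 mm holds 10 pickets of 78 mm with 11 equal gaps: ⌊(1607 − 10·78) / 11⌋ = 75 mm.


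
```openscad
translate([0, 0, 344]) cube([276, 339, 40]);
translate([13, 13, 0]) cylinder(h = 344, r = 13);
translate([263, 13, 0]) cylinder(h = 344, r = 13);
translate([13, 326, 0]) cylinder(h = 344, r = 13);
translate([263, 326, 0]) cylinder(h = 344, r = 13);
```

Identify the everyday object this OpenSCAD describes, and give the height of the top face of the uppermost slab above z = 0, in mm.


A stool. The seat height is 384 mm.

A 276×339×40 slab at z = 344 on four corner cylinders — a stool. The seat top is 344 + 40 = 384 mm.


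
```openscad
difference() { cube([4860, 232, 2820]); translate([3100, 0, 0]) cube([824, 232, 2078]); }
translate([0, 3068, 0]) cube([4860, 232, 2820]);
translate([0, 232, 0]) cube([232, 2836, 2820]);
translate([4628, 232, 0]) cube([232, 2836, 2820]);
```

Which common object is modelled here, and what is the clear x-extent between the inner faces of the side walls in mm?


A single room. The interior width is 4396 mm.

Four walls enclosing a rectangle with a door in the front wall — a room. Outside width 4860 minus two 232 mm walls gives 4396 mm.


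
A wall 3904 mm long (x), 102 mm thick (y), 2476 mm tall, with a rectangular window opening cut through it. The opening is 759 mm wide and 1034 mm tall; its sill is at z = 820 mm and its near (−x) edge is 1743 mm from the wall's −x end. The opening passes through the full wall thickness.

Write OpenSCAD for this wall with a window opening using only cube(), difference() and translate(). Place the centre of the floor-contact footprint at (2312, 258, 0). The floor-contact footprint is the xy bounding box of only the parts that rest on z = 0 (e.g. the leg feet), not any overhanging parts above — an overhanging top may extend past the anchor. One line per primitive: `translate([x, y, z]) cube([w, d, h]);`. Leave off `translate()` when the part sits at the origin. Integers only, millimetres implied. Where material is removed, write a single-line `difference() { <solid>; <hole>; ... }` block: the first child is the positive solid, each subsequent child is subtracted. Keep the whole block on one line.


difference() { translate([360, 207, 0]) cube([3904, 102, 2476]); translate([2103, 207, 820]) cube([759, 102, 1034]); }


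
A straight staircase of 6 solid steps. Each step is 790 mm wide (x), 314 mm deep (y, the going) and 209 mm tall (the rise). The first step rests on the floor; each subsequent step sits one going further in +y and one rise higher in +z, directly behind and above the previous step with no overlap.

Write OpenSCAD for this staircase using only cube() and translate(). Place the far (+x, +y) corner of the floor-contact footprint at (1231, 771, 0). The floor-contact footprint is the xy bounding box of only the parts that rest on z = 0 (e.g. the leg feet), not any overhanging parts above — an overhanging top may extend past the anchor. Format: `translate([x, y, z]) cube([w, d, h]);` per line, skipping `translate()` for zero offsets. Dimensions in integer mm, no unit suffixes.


translate([441, 457, 0]) cube([790, 314, 209]);
translate([441, 771, 209]) cube([790, 314, 209]);
translate([441, 1085, 418]) cube([790, 314, 209]);
translate([441, 1399, 627]) cube([790, 314, 209]);
translate([441, 1713, 836]) cube([790, 314, 209]);
translate([441, 2027, 1045]) cube([790, 314, 209]);


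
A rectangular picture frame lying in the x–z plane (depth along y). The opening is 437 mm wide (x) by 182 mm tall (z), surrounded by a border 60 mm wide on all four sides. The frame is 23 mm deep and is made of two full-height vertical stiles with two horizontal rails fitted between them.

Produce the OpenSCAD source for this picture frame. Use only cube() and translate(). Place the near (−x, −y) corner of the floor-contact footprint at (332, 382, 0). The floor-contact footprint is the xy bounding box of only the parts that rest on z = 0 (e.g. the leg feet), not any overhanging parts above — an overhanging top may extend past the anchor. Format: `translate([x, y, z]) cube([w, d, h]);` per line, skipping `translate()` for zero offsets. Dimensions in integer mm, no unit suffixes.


translate([332, 382, 0]) cube([60, 23, 302]);
translate([829, 382, 0]) cube([60, 23, 302]);
translate([392, 382, 0]) cube([437, 23, 60]);
translate([392, 382, 242]) cube([437, 23, 60]);


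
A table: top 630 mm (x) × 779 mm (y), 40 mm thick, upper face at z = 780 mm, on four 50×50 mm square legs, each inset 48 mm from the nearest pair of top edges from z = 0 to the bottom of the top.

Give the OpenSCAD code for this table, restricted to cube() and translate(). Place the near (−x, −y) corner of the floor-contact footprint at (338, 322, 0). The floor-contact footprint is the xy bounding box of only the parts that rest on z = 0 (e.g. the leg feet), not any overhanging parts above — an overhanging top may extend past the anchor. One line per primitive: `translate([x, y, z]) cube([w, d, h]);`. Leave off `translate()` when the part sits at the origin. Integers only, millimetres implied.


translate([290, 274, 740]) cube([630, 779, 40]);
translate([338, 322, 0]) cube([50, 50, 740]);
translate([822, 322, 0]) cube([50, 50, 740]);
translate([338, 955, 0]) cube([50, 50, 740]);
translate([822, 955, 0]) cube([50, 50, 740]);


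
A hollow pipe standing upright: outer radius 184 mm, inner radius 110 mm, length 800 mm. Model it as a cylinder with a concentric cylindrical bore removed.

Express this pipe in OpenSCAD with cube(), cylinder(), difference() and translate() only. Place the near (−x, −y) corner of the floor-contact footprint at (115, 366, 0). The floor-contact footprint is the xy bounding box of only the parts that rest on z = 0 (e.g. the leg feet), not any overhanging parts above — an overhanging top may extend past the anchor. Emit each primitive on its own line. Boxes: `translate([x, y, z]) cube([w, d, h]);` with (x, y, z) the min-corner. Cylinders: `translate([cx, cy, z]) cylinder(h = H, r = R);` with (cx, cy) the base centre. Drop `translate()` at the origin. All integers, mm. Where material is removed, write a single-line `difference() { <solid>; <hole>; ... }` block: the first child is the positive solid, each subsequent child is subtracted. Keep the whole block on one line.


difference() { translate([299, 550, 0]) cylinder(h = 800, r = 184); translate([299, 550, 0]) cylinder(h = 800, r = 110); }


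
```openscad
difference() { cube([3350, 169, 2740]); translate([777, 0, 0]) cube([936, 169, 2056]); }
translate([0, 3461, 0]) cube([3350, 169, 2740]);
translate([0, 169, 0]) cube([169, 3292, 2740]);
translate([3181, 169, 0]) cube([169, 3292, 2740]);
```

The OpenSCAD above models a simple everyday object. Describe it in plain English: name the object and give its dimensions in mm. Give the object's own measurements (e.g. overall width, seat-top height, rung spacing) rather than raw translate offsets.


A single room: four walls, each 2740 mm tall and 169 mm thick, enclosing an outside footprint 3350×3630 mm (x × y), no floor or roof. The front and back walls (−y and +y sides) run the full x-width; the side walls fit between their inner faces. A door opening 936 mm wide and 2056 mm tall is cut through the front wall from the floor up, its −x edge 777 mm from the wall's −x end.


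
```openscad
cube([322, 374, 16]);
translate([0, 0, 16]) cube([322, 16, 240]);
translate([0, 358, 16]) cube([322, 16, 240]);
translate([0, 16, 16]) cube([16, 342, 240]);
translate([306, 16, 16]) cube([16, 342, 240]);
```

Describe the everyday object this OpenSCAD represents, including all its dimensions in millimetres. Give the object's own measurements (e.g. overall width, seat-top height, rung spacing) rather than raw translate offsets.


An open-topped rectangular box: outside dimensions 322×374×256 mm, with a uniform wall and base thickness of 16 mm. The base is a full 322×374 slab on the floor; four walls sit on top of the base. The front and back walls (the −y and +y sides) span the full width; the two side walls fit between them.


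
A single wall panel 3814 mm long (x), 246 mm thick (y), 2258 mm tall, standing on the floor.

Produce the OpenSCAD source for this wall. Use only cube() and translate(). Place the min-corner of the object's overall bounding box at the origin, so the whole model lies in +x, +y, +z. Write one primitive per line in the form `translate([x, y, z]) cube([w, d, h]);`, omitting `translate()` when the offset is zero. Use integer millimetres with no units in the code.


cube([3814, 246, 2258]);


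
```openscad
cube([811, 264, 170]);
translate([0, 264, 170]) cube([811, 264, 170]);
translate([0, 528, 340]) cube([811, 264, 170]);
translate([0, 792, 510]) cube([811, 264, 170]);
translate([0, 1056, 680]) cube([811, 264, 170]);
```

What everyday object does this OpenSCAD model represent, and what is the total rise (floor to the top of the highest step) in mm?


A staircase. The total rise is 850 mm.

5 identical blocks, each offset up and back from the previous — a staircase. Each step is 170 mm tall and there are 5 of them, so the total rise is 5 × 170 = 850 mm.


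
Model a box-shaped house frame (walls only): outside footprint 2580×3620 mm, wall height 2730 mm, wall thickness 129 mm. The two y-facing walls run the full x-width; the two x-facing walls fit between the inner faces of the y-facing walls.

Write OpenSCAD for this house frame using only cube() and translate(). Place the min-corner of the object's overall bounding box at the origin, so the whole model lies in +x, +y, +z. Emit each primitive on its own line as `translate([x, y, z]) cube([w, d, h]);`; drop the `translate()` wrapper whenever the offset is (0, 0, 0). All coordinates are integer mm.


cube([2580, 129, 2730]);
translate([0, 3491, 0]) cube([2580, 129, 2730]);
translate([0, 129, 0]) cube([129, 3362, 2730]);
translate([2451, 129, 0]) cube([129, 3362, 2730]);


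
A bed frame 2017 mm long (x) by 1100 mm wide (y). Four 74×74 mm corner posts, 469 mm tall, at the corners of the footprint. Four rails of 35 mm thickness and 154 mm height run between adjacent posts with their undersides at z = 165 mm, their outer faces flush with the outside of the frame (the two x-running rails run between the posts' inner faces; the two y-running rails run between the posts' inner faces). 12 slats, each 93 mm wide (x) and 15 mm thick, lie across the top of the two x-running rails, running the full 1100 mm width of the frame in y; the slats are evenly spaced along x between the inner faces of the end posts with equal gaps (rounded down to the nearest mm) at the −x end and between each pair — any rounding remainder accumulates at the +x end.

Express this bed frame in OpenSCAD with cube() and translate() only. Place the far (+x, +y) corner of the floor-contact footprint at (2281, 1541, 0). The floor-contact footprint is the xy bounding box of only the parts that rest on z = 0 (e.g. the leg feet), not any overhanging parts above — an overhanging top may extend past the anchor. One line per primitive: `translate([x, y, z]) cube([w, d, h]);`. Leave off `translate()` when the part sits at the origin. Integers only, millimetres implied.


translate([264, 441, 0]) cube([74, 74, 469]);
translate([264, 1467, 0]) cube([74, 74, 469]);
translate([2207, 441, 0]) cube([74, 74, 469]);
translate([2207, 1467, 0]) cube([74, 74, 469]);
translate([338, 441, 165]) cube([1869, 35, 154]);
translate([338, 1506, 165]) cube([1869, 35, 154]);
translate([264, 515, 165]) cube([35, 952, 154]);
translate([2246, 515, 165]) cube([35, 952, 154]);
translate([395, 441, 319]) cube([93, 1100, 15]);
translate([545, 441, 319]) cube([93, 1100, 15]);
translate([695, 441, 319]) cube([93, 1100, 15]);
translate([845, 441, 319]) cube([93, 1100, 15]);
translate([995, 441, 319]) cube([93, 1100, 15]);
translate([1145, 441, 319]) cube([93, 1100, 15]);
translate([1295, 441, 319]) cube([93, 1100, 15]);
translate([1445, 441, 319]) cube([93, 1100, 15]);
translate([1595, 441, 319]) cube([93, 1100, 15]);
translate([1745, 441, 319]) cube([93, 1100, 15]);
translate([1895, 441, 319]) cube([93, 1100, 15]);
translate([2045, 441, 319]) cube([93, 1100, 15]);


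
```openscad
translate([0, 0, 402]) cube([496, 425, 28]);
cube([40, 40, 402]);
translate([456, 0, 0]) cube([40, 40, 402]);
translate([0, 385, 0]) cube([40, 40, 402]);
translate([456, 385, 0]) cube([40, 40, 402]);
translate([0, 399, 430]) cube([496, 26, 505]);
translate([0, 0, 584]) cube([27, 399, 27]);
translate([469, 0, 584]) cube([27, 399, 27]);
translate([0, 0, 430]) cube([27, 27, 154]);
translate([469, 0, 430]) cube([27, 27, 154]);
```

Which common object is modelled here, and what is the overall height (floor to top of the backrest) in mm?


A chair. The overall height is 935 mm.

A slab on four corner posts with a tall panel at the back — a chair. The seat slab sits at z = 402 with thickness 28, and the 505 mm backrest starts at the seat top, so the overall height is 402 + 28 + 505 = 935 mm.


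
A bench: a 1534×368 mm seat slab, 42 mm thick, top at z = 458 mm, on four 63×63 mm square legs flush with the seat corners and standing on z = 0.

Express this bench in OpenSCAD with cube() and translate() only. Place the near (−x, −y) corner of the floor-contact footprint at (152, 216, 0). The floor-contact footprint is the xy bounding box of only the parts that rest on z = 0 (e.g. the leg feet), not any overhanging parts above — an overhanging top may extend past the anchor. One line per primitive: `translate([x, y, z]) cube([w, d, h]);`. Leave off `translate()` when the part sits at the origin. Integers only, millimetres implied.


// leg_h = 458 − 42 = 416
translate([152, 216, 416]) cube([1534, 368, 42]);
translate([152, 216, 0]) cube([63, 63, 416]);
translate([152, 521, 0]) cube([63, 63, 416]);
translate([1623, 216, 0]) cube([63, 63, 416]);
translate([1623, 521, 0]) cube([63, 63, 416]);


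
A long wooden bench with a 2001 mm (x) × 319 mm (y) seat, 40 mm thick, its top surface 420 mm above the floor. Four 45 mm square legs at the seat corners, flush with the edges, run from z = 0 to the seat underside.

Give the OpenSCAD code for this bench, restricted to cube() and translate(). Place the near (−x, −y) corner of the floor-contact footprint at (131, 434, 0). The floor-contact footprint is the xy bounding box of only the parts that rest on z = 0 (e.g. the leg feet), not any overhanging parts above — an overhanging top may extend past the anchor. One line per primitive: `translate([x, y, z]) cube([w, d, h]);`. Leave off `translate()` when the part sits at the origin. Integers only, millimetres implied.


translate([131, 434, 380]) cube([2001, 319, 40]);
translate([131, 434, 0]) cube([45, 45, 380]);
translate([131, 708, 0]) cube([45, 45, 380]);
translate([2087, 434, 0]) cube([45, 45, 380]);
translate([2087, 708, 0]) cube([45, 45, 380]);


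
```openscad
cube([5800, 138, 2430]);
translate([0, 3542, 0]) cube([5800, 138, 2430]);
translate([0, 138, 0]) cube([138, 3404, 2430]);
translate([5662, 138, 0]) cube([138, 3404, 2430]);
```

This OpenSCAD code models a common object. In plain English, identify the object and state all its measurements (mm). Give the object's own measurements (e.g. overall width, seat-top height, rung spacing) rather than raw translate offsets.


The wall frame of a small rectangular building: four walls, each 2430 mm tall and 138 mm thick, enclosing a footprint 5800 mm (x) by 3680 mm (y) outside-to-outside, with no floor or roof. The front and back walls (the −y and +y sides) span the full width; the two side walls fit between them.


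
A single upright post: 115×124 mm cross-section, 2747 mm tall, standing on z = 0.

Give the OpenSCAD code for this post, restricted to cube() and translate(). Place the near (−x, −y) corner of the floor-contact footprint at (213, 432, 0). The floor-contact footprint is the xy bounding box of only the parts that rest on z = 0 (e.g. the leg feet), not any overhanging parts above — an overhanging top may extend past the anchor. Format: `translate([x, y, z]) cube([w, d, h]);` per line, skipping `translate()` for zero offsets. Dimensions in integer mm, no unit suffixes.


translate([213, 432, 0]) cube([115, 124, 2747]);


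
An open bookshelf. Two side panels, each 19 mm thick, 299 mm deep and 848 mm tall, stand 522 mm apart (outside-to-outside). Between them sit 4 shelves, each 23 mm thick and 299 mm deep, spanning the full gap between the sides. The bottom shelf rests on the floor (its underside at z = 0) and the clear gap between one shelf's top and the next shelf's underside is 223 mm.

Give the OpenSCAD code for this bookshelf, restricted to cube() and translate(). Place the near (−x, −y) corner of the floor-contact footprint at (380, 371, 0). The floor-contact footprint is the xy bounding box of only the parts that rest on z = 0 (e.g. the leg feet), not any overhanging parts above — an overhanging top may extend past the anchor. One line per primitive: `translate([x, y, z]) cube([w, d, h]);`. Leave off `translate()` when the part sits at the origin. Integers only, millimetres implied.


translate([380, 371, 0]) cube([19, 299, 848]);
translate([883, 371, 0]) cube([19, 299, 848]);
translate([399, 371, 0]) cube([484, 299, 23]);
translate([399, 371, 246]) cube([484, 299, 23]);
translate([399, 371, 492]) cube([484, 299, 23]);
translate([399, 371, 738]) cube([484, 299, 23]);


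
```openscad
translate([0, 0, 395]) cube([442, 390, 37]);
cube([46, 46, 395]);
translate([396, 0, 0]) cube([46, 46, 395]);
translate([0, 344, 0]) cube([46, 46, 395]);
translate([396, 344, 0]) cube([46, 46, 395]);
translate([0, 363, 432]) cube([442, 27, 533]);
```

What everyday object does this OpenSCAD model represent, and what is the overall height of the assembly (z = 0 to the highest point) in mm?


A chair. The overall height is 965 mm.

A slab on four corner posts with a tall panel at the back — a chair. The seat slab sits at z = 395 with thickness 37, and the 533 mm backrest starts at the seat top, so the overall height is 395 + 37 + 533 = 965 mm.


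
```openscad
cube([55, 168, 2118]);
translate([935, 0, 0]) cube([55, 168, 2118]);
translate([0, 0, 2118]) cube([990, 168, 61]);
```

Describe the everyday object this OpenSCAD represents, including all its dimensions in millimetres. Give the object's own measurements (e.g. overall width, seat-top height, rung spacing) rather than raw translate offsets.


A door frame. The clear opening is 880 mm wide and 2118 mm high. Two 55 mm wide jambs, 168 mm deep, stand either side of the opening from the floor to the top of the opening. A 61 mm thick head sits across the top of both jambs, spanning the full outside width of the frame.


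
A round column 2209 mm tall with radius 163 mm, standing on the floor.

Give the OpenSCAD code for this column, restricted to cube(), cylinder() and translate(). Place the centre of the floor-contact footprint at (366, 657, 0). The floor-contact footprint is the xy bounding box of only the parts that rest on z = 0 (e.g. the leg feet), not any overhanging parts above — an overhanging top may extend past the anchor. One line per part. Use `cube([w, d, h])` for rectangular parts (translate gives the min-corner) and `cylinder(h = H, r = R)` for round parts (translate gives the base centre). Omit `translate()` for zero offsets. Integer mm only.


translate([366, 657, 0]) cylinder(h = 2209, r = 163);


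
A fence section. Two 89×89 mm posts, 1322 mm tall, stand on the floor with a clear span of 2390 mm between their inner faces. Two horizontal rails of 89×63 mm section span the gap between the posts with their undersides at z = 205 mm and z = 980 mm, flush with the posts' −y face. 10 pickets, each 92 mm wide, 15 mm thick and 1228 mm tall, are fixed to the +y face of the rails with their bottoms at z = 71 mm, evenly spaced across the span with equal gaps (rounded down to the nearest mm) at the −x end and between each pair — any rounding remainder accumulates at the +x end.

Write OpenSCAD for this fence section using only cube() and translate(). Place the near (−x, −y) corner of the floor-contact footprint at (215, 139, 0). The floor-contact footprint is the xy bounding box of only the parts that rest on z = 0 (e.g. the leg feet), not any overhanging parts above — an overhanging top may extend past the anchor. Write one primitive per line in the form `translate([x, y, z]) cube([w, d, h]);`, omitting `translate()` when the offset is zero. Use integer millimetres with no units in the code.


translate([215, 139, 0]) cube([89, 89, 1322]);
translate([2694, 139, 0]) cube([89, 89, 1322]);
translate([304, 139, 205]) cube([2390, 89, 63]);
translate([304, 139, 980]) cube([2390, 89, 63]);
translate([437, 228, 71]) cube([92, 15, 1228]);
translate([662, 228, 71]) cube([92, 15, 1228]);
translate([887, 228, 71]) cube([92, 15, 1228]);
translate([1112, 228, 71]) cube([92, 15, 1228]);
translate([1337, 228, 71]) cube([92, 15, 1228]);
translate([1562, 228, 71]) cube([92, 15, 1228]);
translate([1787, 228, 71]) cube([92, 15, 1228]);
translate([2012, 228, 71]) cube([92, 15, 1228]);
translate([2237, 228, 71]) cube([92, 15, 1228]);
translate([2462, 228, 71]) cube([92, 15, 1228]);


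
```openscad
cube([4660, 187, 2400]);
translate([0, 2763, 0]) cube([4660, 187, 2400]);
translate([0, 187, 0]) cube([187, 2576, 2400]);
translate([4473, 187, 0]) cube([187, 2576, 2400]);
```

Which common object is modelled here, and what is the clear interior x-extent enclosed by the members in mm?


A house (or room) frame. The interior width is 4286 mm.

Four 2400 mm walls enclosing a rectangle with no floor or roof — a room or house frame. Outside width is 4660 mm and wall thickness is 187 mm, so the interior width is 4660 − 2 × 187 = 4286 mm.


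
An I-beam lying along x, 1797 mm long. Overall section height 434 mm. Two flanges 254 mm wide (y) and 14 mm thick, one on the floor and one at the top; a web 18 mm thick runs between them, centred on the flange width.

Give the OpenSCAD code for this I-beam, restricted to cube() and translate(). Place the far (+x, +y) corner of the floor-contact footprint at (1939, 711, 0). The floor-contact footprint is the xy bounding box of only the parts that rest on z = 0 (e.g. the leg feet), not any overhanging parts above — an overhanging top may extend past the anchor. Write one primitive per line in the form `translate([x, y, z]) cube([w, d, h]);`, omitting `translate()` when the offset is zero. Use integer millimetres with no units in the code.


translate([142, 457, 0]) cube([1797, 254, 14]);
translate([142, 575, 14]) cube([1797, 18, 406]);
translate([142, 457, 420]) cube([1797, 254, 14]);


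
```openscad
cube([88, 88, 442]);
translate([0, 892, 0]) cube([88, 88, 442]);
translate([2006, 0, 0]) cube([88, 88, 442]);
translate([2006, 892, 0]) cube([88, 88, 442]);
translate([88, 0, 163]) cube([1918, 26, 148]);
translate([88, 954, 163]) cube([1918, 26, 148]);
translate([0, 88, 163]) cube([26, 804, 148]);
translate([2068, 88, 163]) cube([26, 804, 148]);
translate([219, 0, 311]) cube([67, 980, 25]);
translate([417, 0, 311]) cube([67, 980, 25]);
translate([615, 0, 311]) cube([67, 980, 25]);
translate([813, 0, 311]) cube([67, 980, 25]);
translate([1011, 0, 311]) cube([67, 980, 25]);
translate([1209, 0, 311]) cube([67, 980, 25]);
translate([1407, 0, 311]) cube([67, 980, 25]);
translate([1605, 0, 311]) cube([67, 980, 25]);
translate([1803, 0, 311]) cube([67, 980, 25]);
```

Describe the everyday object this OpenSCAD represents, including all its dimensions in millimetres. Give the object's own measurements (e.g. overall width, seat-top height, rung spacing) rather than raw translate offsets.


A bed frame 2094 mm long (x) by 980 mm wide (y). Four 88×88 mm corner posts, 442 mm tall, at the corners of the footprint. Four rails of 26 mm thickness and 148 mm height run between adjacent posts with their undersides at z = 163 mm, their outer faces flush with the outside of the frame (the two x-running rails run between the posts' inner faces; the two y-running rails run between the posts' inner faces). 9 slats, each 67 mm wide (x) and 25 mm thick, lie across the top of the two x-running rails, running the full 980 mm width of the frame in y; along x they sit between the end posts with a 131 mm gap after the −x posts and between neighbouring slats, leaving 136 mm before the +x posts.


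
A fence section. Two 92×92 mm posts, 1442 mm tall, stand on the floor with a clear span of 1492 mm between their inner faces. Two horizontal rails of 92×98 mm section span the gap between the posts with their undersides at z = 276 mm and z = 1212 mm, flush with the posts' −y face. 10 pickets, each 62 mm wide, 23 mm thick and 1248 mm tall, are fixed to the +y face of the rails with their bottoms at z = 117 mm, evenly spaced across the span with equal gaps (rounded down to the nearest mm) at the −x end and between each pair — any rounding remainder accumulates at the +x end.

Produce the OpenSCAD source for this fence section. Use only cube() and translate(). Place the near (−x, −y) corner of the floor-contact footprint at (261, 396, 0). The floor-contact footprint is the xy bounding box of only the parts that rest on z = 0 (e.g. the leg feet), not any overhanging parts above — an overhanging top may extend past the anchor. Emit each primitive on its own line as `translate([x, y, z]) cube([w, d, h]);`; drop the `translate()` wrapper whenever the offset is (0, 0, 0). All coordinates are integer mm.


translate([261, 396, 0]) cube([92, 92, 1442]);
translate([1845, 396, 0]) cube([92, 92, 1442]);
translate([353, 396, 276]) cube([1492, 92, 98]);
translate([353, 396, 1212]) cube([1492, 92, 98]);
translate([432, 488, 117]) cube([62, 23, 1248]);
translate([573, 488, 117]) cube([62, 23, 1248]);
translate([714, 488, 117]) cube([62, 23, 1248]);
translate([855, 488, 117]) cube([62, 23, 1248]);
translate([996, 488, 117]) cube([62, 23, 1248]);
translate([1137, 488, 117]) cube([62, 23, 1248]);
translate([1278, 488, 117]) cube([62, 23, 1248]);
translate([1419, 488, 117]) cube([62, 23, 1248]);
translate([1560, 488, 117]) cube([62, 23, 1248]);
translate([1701, 488, 117]) cube([62, 23, 1248]);


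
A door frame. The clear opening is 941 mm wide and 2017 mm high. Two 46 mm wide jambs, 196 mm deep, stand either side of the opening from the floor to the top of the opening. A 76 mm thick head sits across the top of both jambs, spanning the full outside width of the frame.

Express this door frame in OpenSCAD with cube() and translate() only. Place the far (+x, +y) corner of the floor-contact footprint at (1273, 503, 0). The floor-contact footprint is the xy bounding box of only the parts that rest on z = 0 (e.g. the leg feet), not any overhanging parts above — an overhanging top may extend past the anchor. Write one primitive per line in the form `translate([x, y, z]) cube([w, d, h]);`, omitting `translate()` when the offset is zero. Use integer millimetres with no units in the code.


translate([240, 307, 0]) cube([46, 196, 2017]);
translate([1227, 307, 0]) cube([46, 196, 2017]);
translate([240, 307, 2017]) cube([1033, 196, 76]);


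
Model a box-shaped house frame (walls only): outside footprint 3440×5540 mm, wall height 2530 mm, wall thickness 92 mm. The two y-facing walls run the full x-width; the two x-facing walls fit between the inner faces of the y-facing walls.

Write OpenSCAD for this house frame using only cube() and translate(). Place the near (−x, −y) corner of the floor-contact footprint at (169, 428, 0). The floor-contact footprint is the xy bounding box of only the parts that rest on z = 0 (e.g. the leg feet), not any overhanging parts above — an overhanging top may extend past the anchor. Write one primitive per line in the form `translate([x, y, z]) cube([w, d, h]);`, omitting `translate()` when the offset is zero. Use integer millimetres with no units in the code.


translate([169, 428, 0]) cube([3440, 92, 2530]);
translate([169, 5876, 0]) cube([3440, 92, 2530]);
translate([169, 520, 0]) cube([92, 5356, 2530]);
translate([3517, 520, 0]) cube([92, 5356, 2530]);


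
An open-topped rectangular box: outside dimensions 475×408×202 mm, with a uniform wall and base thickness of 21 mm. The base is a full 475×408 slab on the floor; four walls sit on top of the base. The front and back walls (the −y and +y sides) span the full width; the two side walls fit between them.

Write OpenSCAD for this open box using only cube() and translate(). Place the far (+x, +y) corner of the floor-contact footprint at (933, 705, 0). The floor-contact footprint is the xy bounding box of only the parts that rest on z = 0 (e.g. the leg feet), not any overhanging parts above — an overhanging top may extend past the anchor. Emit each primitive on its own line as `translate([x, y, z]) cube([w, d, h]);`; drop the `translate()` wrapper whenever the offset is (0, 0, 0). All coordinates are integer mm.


translate([458, 297, 0]) cube([475, 408, 21]);
translate([458, 297, 21]) cube([475, 21, 181]);
translate([458, 684, 21]) cube([475, 21, 181]);
translate([458, 318, 21]) cube([21, 366, 181]);
translate([912, 318, 21]) cube([21, 366, 181]);


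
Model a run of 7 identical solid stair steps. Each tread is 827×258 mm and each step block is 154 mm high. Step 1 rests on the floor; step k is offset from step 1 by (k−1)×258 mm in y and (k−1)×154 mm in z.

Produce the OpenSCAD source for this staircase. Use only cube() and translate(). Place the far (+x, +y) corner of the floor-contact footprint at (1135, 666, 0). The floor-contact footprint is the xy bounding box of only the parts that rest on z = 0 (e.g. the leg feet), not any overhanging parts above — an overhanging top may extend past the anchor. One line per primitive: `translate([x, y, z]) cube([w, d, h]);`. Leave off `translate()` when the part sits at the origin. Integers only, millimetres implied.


translate([308, 408, 0]) cube([827, 258, 154]);
translate([308, 666, 154]) cube([827, 258, 154]);
translate([308, 924, 308]) cube([827, 258, 154]);
translate([308, 1182, 462]) cube([827, 258, 154]);
translate([308, 1440, 616]) cube([827, 258, 154]);
translate([308, 1698, 770]) cube([827, 258, 154]);
translate([308, 1956, 924]) cube([827, 258, 154]);


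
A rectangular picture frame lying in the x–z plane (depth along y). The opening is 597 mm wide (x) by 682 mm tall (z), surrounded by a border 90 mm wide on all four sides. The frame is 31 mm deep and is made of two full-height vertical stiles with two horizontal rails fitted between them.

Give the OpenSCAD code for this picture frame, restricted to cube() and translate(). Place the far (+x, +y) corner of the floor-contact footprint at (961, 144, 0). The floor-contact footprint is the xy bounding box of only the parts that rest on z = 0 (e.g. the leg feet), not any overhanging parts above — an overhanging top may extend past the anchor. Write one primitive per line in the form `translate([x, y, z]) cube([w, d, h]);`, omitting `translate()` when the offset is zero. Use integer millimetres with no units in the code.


translate([184, 113, 0]) cube([90, 31, 862]);
translate([871, 113, 0]) cube([90, 31, 862]);
translate([274, 113, 0]) cube([597, 31, 90]);
translate([274, 113, 772]) cube([597, 31, 90]);


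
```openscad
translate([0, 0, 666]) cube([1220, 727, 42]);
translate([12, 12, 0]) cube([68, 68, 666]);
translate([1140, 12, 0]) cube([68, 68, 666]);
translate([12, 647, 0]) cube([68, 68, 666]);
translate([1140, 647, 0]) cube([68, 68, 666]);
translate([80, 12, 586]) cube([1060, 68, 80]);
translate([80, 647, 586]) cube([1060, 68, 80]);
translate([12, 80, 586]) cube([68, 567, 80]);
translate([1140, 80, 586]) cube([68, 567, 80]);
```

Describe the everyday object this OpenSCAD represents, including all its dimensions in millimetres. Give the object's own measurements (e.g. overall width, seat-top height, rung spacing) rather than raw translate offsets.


A rectangular dining table. The top is 1220×727×42 mm with its upper surface at z = 708 mm. It stands on four 68×68 mm square legs, each inset 12 mm from the nearest pair of top edges, running from the floor to the underside of the top. Four apron rails, 68 mm thick and 80 mm tall, run between adjacent legs with their top edges flush with the underside of the top and their outer faces flush with the legs' outer faces.


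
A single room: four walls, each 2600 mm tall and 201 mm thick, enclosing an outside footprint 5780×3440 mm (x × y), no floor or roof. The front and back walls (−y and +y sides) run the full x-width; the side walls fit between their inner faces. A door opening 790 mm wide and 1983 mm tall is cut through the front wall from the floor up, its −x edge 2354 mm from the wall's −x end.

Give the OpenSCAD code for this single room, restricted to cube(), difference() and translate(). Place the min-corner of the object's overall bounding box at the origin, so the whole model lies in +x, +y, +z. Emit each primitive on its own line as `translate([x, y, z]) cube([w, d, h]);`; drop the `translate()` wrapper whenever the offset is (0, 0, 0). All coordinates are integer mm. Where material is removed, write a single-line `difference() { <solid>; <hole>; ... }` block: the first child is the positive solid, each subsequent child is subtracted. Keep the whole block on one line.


difference() { cube([5780, 201, 2600]); translate([2354, 0, 0]) cube([790, 201, 1983]); }
translate([0, 3239, 0]) cube([5780, 201, 2600]);
translate([0, 201, 0]) cube([201, 3038, 2600]);
translate([5579, 201, 0]) cube([201, 3038, 2600]);


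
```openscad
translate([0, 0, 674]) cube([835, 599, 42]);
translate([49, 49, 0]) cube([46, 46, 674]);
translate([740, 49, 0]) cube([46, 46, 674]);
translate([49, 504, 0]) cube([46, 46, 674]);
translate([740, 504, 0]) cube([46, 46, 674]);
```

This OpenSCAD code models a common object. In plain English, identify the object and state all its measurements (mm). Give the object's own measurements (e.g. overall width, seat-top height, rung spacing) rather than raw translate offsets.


A table: top 835 mm (x) × 599 mm (y), 42 mm thick, upper face at z = 716 mm, on four 46×46 mm square legs, each inset 49 mm from the nearest pair of top edges from z = 0 to the bottom of the top.


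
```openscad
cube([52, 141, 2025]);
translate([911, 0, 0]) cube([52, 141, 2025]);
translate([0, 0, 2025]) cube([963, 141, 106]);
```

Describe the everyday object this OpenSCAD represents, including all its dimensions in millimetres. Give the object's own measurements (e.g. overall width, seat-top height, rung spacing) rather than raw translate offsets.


A door frame. The clear opening is 859 mm wide and 2025 mm high. Two 52 mm wide jambs, 141 mm deep, stand either side of the opening from the floor to the top of the opening. A 106 mm thick head sits across the top of both jambs, spanning the full outside width of the frame.


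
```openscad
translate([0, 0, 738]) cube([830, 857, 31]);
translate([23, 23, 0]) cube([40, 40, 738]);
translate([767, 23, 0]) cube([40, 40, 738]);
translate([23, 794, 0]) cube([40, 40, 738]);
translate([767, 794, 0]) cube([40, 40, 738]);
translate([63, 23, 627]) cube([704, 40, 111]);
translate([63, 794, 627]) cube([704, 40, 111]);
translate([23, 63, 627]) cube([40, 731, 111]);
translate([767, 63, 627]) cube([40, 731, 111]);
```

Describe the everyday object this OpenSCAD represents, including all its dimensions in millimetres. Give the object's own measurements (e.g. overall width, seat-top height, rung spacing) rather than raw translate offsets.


A rectangular dining table. The top is 830×857×31 mm with its upper surface at z = 769 mm. It stands on four 40×40 mm square legs, each inset 23 mm from the nearest pair of top edges, running from the floor to the underside of the top. Four apron rails, 40 mm thick and 111 mm tall, run between adjacent legs with their top edges flush with the underside of the top and their outer faces flush with the legs' outer faces.


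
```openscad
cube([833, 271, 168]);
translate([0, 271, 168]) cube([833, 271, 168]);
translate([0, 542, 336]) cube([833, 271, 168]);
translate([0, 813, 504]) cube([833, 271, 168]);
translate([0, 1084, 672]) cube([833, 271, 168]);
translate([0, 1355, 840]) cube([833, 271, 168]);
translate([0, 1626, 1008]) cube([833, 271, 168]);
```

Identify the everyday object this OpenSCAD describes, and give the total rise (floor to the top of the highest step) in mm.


A staircase. The total rise is 1176 mm.

7 identical blocks, each offset up and back from the previous — a staircase. Each step is 168 mm tall and there are 7 of them, so the total rise is 7 × 168 = 1176 mm.


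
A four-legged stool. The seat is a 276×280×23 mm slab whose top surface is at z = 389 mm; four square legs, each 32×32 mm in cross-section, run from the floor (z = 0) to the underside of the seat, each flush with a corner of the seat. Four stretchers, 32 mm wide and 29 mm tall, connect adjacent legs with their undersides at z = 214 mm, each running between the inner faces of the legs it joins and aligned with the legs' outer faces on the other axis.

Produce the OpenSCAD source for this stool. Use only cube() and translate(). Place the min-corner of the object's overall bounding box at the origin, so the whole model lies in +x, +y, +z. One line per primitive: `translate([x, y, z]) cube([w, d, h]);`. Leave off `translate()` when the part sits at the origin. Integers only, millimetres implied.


translate([0, 0, 366]) cube([276, 280, 23]);
cube([32, 32, 366]);
translate([244, 0, 0]) cube([32, 32, 366]);
translate([0, 248, 0]) cube([32, 32, 366]);
translate([244, 248, 0]) cube([32, 32, 366]);
translate([32, 0, 214]) cube([212, 32, 29]);
translate([32, 248, 214]) cube([212, 32, 29]);
translate([0, 32, 214]) cube([32, 216, 29]);
translate([244, 32, 214]) cube([32, 216, 29]);


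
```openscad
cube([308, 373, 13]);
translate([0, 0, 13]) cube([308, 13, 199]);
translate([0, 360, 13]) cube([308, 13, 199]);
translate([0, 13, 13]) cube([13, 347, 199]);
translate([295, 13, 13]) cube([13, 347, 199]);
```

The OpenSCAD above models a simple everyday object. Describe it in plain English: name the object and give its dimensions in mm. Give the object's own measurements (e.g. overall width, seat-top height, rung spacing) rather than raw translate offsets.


An open-topped rectangular box: outside dimensions 308×373×212 mm, with a uniform wall and base thickness of 13 mm. The base is a full 308×373 slab on the floor; four walls sit on top of the base. The front and back walls (the −y and +y sides) span the full width; the two side walls fit between them.


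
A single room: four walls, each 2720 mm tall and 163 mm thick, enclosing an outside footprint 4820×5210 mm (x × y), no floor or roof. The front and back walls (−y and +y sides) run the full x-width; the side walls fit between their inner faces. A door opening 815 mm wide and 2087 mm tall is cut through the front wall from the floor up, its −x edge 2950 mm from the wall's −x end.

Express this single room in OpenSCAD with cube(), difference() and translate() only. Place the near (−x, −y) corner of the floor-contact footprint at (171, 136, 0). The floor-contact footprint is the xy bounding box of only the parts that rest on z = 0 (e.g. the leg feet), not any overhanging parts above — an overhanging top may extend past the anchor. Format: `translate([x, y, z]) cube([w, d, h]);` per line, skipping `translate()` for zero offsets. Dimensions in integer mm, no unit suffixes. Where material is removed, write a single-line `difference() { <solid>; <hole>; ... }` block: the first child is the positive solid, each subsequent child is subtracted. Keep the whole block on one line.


difference() { translate([171, 136, 0]) cube([4820, 163, 2720]); translate([3121, 136, 0]) cube([815, 163, 2087]); }
translate([171, 5183, 0]) cube([4820, 163, 2720]);
translate([171, 299, 0]) cube([163, 4884, 2720]);
translate([4828, 299, 0]) cube([163, 4884, 2720]);
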